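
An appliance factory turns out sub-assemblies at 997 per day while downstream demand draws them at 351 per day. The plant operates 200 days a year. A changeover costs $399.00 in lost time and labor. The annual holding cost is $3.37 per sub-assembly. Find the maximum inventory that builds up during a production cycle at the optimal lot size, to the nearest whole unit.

I_max ≈ 3,282 sub-assemblies

Annual demand D = 351 × 200 = 70,200.
Production build-up factor (1 − d/p) = 1 − 351/997 = 0.6479.
Q* = √(2DS / (H(1 − d/p))) = √(2 × 70,200 × 399 / (3.37 × 0.6479)).
= √(56,019,600 / 2.1836) ≈ 5065.081.
Maximum inventory = Q*(1 − d/p) = 5065.081 × 0.6479 ≈ 3281.888.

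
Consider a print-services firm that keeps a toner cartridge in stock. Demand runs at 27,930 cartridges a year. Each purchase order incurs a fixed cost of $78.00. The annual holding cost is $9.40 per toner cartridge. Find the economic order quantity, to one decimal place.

EOQ = √(2DS / H) = √(2 × 27,930 × 78 / 9.4).
= √(4,357,080 / 9.4) = √463,519.1489 ≈ 680.822.

Q* ≈ 680.8 cartridges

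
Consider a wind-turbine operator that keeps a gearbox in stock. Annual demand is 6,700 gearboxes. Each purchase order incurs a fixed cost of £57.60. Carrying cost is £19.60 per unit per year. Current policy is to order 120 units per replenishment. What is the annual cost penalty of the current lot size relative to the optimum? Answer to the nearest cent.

Extra cost ≈ £502.52 per year

EOQ = √(2DS/H) = √(2 × 6,700 × 57.6 / 19.6) ≈ 198.44.
Cost at Q* = (D/Q*)S + (Q*/2)H = √(2DSH) ≈ £3,889.48.
Cost at Q = 120: (6,700/120)×57.6 + (120/2)×19.6 = £3,216.00 + £1,176.00 = £4,392.00.
Excess = £4,392.00 − £3,889.48 = £502.52.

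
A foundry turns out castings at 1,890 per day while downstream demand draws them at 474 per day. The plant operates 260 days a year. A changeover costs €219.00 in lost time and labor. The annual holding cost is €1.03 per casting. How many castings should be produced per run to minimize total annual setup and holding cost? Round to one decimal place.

Annual demand D = 474 × 260 = 123,240.
Production build-up factor (1 − d/p) = 1 − 474/1,890 = 0.7492.
Q* = √(2DS / (H(1 − d/p))) = √(2 × 123,240 × 219 / (1.03 × 0.7492)).
= √(53,979,120 / 0.7717) ≈ 8363.606.

Q* ≈ 8,363.6 castings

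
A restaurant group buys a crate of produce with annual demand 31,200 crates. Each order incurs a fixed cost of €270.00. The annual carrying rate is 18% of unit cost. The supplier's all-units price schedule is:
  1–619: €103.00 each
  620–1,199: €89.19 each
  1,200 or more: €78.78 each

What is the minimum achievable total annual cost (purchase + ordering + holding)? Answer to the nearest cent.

Holding cost per unit per year at price C is H = 0.18·C.
Candidates are each tier's EOQ (if it falls in that tier) and each price-break quantity.
Tier 1 (€103.00): EOQ = 953.3 exceeds tier's upper bound 619, so this tier is dominated.
EOQ at €89.19 = 1024.4 (feasible in tier 2): TC = 31,200×€89.19 + (31,200/1024.4)×270 + (1024.4/2)×0.18×€89.19 = €2,799,174.31.
EOQ at €78.78 = 1090.0 < 1200, so use break Q=1200: TC = 31,200×€78.78 + (31,200/1200.0)×270 + (1200.0/2)×0.18×€78.78 = €2,473,464.24.
Lowest total cost among the candidates is at Q = 1200.0.

TC* ≈ €2,473,464.24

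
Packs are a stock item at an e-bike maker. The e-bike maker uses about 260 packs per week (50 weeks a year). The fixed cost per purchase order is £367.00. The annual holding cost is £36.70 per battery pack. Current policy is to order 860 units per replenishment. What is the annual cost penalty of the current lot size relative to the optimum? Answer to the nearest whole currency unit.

Annual demand D = 260 × 50 = 13,000.
EOQ = √(2DS/H) = √(2 × 13,000 × 367 / 36.7) ≈ 509.90.
Cost at Q* = (D/Q*)S + (Q*/2)H = √(2DSH) ≈ £18,713.40.
Cost at Q = 860: (13,000/860)×367 + (860/2)×36.7 = £5,547.67 + £15,781.00 = £21,328.67.
Excess = £21,328.67 − £18,713.40 = £2,615.27.

Extra cost ≈ £2,615 per year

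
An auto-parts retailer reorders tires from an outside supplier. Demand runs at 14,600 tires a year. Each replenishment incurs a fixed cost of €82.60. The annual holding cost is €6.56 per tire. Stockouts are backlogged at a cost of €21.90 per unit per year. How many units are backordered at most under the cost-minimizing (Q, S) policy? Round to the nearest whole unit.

S* ≈ 159 tires

With planned backorders, Q* = √(2DS/H) · √((H+B)/B).
√(2DS/H) = √(2 × 14,600 × 82.6 / 6.56) = 606.359.
√((H+B)/B) = √((6.56+21.9)/21.9) = 1.1400.
Q* ≈ 691.234.
S* = Q* · H/(H+B) = 691.234 × 6.56/28.46 ≈ 159.329.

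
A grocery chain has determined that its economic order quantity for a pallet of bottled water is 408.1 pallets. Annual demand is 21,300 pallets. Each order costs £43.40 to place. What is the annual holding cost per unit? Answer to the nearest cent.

H ≈ £11.10

The basic EOQ model gives Q* = √(2DS/H); rearrange for the unknown.
From Q* = √(2DS/H): H = 2DS / Q*² = 2 × 21,300 × 43.4 / 408.1² = 11.1011.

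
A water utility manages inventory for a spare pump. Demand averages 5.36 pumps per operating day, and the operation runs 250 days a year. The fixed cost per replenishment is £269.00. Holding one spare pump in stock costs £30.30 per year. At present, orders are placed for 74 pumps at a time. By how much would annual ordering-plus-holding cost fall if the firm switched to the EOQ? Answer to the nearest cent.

Annual demand D = 5.36 × 250 = 1,340.
EOQ = √(2DS/H) = √(2 × 1,340 × 269 / 30.3) ≈ 154.25.
Cost at Q* = (D/Q*)S + (Q*/2)H = √(2DSH) ≈ £4,673.74.
Cost at Q = 74: (1,340/74)×269 + (74/2)×30.3 = £4,871.08 + £1,121.10 = £5,992.18.
Excess = £5,992.18 − £4,673.74 = £1,318.44.

Extra cost ≈ £1,318.44 per year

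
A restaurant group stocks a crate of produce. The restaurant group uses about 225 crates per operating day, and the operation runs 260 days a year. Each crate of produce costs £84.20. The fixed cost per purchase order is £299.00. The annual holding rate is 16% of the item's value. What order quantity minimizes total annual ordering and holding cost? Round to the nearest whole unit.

Q* ≈ 1,611 crates

Annual demand D = 225 × 260 = 58,500.
Holding cost H = 0.16 × £84.20 = £13.4720 per unit per year.
EOQ = √(2DS / H) = √(2 × 58,500 × 299 / 13.472).
= √(34,983,000 / 13.472) = √2,596,719.1211 ≈ 1611.434.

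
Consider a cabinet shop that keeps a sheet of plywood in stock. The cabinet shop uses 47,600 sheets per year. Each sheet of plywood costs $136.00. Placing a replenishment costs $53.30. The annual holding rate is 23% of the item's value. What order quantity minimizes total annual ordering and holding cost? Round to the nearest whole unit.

Holding cost H = 0.23 × $136.00 = $31.2800 per unit per year.
EOQ = √(2DS / H) = √(2 × 47,600 × 53.3 / 31.28).
= √(5,074,160 / 31.28) = √162,217.3913 ≈ 402.762.

Q* ≈ 403 sheets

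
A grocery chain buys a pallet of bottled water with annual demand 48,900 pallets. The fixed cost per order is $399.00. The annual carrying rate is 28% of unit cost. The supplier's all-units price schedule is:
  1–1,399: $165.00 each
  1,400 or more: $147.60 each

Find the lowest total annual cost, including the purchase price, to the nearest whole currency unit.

Holding cost per unit per year at price C is H = 0.28·C.
Candidates are each tier's EOQ (if it falls in that tier) and each price-break quantity.
EOQ at $165.00 = 919.0 (feasible in tier 1): TC = 48,900×$165.00 + (48,900/919.0)×399 + (919.0/2)×0.28×$165.00 = $8,110,959.69.
EOQ at $147.60 = 971.7 < 1400, so use break Q=1400: TC = 48,900×$147.60 + (48,900/1400.0)×399 + (1400.0/2)×0.28×$147.60 = $7,260,506.10.
Lowest total cost among the candidates is at Q = 1400.0.

TC* ≈ $7,260,506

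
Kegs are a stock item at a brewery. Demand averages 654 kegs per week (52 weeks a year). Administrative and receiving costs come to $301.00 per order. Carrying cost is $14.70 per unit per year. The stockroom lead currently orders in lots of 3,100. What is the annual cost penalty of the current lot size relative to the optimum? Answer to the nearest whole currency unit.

Annual demand D = 654 × 52 = 34,008.
EOQ = √(2DS/H) = √(2 × 34,008 × 301 / 14.7) ≈ 1180.13.
Cost at Q* = (D/Q*)S + (Q*/2)H = √(2DSH) ≈ $17,347.92.
Cost at Q = 3,100: (34,008/3,100)×301 + (3,100/2)×14.7 = $3,302.07 + $22,785.00 = $26,087.07.
Excess = $26,087.07 − $17,347.92 = $8,739.15.

Extra cost ≈ $8,739 per year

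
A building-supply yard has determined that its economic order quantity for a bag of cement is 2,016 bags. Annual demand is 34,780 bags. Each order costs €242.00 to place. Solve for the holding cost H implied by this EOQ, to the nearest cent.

Squaring Q* = √(2DS/H) gives Q*² = 2DS/H.
From Q* = √(2DS/H): H = 2DS / Q*² = 2 × 34,780 × 242 / 2,016² = 4.1418.

H ≈ €4.14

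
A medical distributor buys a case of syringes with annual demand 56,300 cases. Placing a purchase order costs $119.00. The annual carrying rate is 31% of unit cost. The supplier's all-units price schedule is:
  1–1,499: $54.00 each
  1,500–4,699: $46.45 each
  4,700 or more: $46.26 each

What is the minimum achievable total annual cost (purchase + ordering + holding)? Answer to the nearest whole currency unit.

Holding cost per unit per year at price C is H = 0.31·C.
Evaluate total cost at each tier's feasible EOQ or, if the EOQ is below the tier, at the tier's minimum quantity.
EOQ at $54.00 = 894.7 (feasible in tier 1): TC = 56,300×$54.00 + (56,300/894.7)×119 + (894.7/2)×0.31×$54.00 = $3,055,176.85.
EOQ at $46.45 = 964.6 < 1500, so use break Q=1500: TC = 56,300×$46.45 + (56,300/1500.0)×119 + (1500.0/2)×0.31×$46.45 = $2,630,401.09.
EOQ at $46.26 = 966.6 < 4700, so use break Q=4700: TC = 56,300×$46.26 + (56,300/4700.0)×119 + (4700.0/2)×0.31×$46.26 = $2,639,563.88.
Lowest total cost among the candidates is at Q = 1500.0.

TC* ≈ $2,630,401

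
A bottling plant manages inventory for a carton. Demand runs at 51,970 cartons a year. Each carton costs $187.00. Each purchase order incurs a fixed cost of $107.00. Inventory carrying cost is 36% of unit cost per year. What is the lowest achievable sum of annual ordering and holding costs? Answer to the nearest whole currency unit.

Holding cost H = 0.36 × $187.00 = $67.3200 per unit per year.
Q* = √(2DS/H) = √(2 × 51,970 × 107 / 67.32) ≈ 406.45.
At the optimum the two cost components are equal, so total cost = 2·(Q*/2)H = Q*·H.
Minimum total = √(2DSH) = √(2 × 51,970 × 107 × 67.32) ≈ 27362.470.

TC* ≈ $27,362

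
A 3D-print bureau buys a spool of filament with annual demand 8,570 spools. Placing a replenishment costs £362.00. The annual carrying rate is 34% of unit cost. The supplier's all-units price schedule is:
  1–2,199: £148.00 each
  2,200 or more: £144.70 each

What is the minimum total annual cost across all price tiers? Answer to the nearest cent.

Holding cost per unit per year at price C is H = 0.34·C.
For each price level, check whether its EOQ is feasible; otherwise the best quantity at that price is the breakpoint.
EOQ at £148.00 = 351.1 (feasible in tier 1): TC = 8,570×£148.00 + (8,570/351.1)×362 + (351.1/2)×0.34×£148.00 = £1,286,029.73.
EOQ at £144.70 = 355.1 < 2200, so use break Q=2200: TC = 8,570×£144.70 + (8,570/2200.0)×362 + (2200.0/2)×0.34×£144.70 = £1,295,606.95.
Lowest total cost among the candidates is at Q = 351.1.

TC* ≈ £1,286,029.73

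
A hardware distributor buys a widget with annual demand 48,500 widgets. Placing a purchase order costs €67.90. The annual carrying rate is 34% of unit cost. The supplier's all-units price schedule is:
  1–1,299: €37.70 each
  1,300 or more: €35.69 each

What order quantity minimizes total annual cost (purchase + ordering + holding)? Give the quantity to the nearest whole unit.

Holding cost per unit per year at price C is H = 0.34·C.
Evaluate total cost at each tier's feasible EOQ or, if the EOQ is below the tier, at the tier's minimum quantity.
EOQ at €37.70 = 716.8 (feasible in tier 1): TC = 48,500×€37.70 + (48,500/716.8)×67.9 + (716.8/2)×0.34×€37.70 = €1,837,638.21.
EOQ at €35.69 = 736.7 < 1300, so use break Q=1300: TC = 48,500×€35.69 + (48,500/1300.0)×67.9 + (1300.0/2)×0.34×€35.69 = €1,741,385.68.
Lowest total cost is €1,741,385.68 at Q = 1300.0.

Q* ≈ 1,300 widgets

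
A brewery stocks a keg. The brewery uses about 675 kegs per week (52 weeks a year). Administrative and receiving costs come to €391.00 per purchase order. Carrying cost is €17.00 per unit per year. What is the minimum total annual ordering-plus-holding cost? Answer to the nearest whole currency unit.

TC* ≈ €21,601

Annual demand D = 675 × 52 = 35,100.
The optimal lot size = √(2DS/H) = √(2 × 35,100 × 391 / 17) ≈ 1270.67.
At the optimum the two cost components are equal, so total cost = 2·(Q*/2)H = Q*·H.
Minimum total = √(2DSH) = √(2 × 35,100 × 391 × 17) ≈ 21601.375.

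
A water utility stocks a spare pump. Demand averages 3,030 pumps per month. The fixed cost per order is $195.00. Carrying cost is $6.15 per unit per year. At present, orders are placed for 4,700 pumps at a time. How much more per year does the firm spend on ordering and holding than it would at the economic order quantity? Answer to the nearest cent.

Extra cost ≈ $6,622.45 per year

Annual demand D = 3,030 × 12 = 36,360.
EOQ = √(2DS/H) = √(2 × 36,360 × 195 / 6.15) ≈ 1518.47.
Cost at Q* = (D/Q*)S + (Q*/2)H = √(2DSH) ≈ $9,338.60.
Cost at Q = 4,700: (36,360/4,700)×195 + (4,700/2)×6.15 = $1,508.55 + $14,452.50 = $15,961.05.
Excess = $15,961.05 − $9,338.60 = $6,622.45.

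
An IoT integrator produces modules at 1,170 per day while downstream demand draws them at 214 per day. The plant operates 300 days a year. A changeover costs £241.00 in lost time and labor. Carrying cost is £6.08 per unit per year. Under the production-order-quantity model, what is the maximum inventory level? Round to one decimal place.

I_max ≈ 2,039.3 modules

Annual demand D = 214 × 300 = 64,200.
Production build-up factor (1 − d/p) = 1 − 214/1,170 = 0.8171.
Q* = √(2DS / (H(1 − d/p))) = √(2 × 64,200 × 241 / (6.08 × 0.8171)).
= √(30,944,400 / 4.9679) ≈ 2495.762.
Maximum inventory = Q*(1 − d/p) = 2495.762 × 0.8171 ≈ 2039.272.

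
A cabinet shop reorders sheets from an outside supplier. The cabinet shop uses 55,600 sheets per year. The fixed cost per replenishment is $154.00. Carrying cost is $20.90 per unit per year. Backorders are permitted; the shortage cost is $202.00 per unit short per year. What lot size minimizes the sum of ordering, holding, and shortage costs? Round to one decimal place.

With planned backorders, Q* = √(2DS/H) · √((H+B)/B).
√(2DS/H) = √(2 × 55,600 × 154 / 20.9) = 905.190.
√((H+B)/B) = √((20.9+202)/202) = 1.0505.
Q* ≈ 950.865.

Q* ≈ 950.9 sheets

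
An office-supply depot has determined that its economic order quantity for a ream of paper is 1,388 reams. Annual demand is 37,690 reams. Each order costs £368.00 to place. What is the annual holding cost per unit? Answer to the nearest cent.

Squaring Q* = √(2DS/H) gives Q*² = 2DS/H.
From Q* = √(2DS/H): H = 2DS / Q*² = 2 × 37,690 × 368 / 1,388² = 14.3988.

H ≈ £14.40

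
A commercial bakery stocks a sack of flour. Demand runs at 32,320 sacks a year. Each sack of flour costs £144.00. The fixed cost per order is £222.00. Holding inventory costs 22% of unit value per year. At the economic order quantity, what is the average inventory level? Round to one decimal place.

Average inventory ≈ 336.5 sacks

Holding cost H = 0.22 × £144.00 = £31.6800 per unit per year.
EOQ = √(2DS/H) = √(2 × 32,320 × 222 / 31.68) ≈ 673.03.
Average inventory = Q*/2 ≈ 673.03 / 2 = 336.515.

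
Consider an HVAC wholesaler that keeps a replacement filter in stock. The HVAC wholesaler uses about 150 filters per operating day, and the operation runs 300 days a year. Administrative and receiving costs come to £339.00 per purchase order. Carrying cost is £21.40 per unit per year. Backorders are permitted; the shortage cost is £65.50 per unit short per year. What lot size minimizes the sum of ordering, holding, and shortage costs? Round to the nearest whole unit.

Q* ≈ 1,375 filters

Annual demand D = 150 × 300 = 45,000.
With planned backorders, Q* = √(2DS/H) · √((H+B)/B).
√(2DS/H) = √(2 × 45,000 × 339 / 21.4) = 1194.027.
√((H+B)/B) = √((21.4+65.5)/65.5) = 1.1518.
Q* ≈ 1375.319.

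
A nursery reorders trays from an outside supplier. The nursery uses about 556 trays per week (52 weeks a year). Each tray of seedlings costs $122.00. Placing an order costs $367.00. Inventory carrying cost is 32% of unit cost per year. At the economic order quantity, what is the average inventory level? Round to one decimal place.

Annual demand D = 556 × 52 = 28,912.
Holding cost H = 0.32 × $122.00 = $39.0400 per unit per year.
The optimal lot size = √(2DS/H) = √(2 × 28,912 × 367 / 39.04) ≈ 737.28.
Average inventory = Q*/2 ≈ 737.28 / 2 = 368.640.

Average inventory ≈ 368.6 trays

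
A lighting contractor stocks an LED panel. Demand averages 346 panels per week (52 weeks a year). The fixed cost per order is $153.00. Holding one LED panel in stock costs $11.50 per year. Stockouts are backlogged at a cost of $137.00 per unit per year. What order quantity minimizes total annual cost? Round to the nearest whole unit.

Annual demand D = 346 × 52 = 17,992.
With planned backorders, Q* = √(2DS/H) · √((H+B)/B).
√(2DS/H) = √(2 × 17,992 × 153 / 11.5) = 691.913.
√((H+B)/B) = √((11.5+137)/137) = 1.0411.
Q* ≈ 720.368.

Q* ≈ 720 panels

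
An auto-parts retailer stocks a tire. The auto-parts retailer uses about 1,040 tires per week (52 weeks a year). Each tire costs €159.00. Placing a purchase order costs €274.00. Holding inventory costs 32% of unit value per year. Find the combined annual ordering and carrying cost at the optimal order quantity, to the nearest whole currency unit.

Annual demand D = 1,040 × 52 = 54,080.
Holding cost H = 0.32 × €159.00 = €50.8800 per unit per year.
The optimal lot size = √(2DS/H) = √(2 × 54,080 × 274 / 50.88) ≈ 763.19.
At Q*, ordering cost (D/Q*)S equals holding cost (Q*/2)H, each = √(DSH/2).
Minimum total = √(2DSH) = √(2 × 54,080 × 274 × 50.88) ≈ 38831.322.

TC* ≈ €38,831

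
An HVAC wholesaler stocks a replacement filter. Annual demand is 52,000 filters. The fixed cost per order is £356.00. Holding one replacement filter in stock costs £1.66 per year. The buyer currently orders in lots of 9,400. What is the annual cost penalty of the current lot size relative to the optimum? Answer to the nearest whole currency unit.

Extra cost ≈ £1,932 per year

EOQ = √(2DS/H) = √(2 × 52,000 × 356 / 1.66) ≈ 4722.67.
Cost at Q* = (D/Q*)S + (Q*/2)H = √(2DSH) ≈ £7,839.63.
Cost at Q = 9,400: (52,000/9,400)×356 + (9,400/2)×1.66 = £1,969.36 + £7,802.00 = £9,771.36.
Excess = £9,771.36 − £7,839.63 = £1,931.73.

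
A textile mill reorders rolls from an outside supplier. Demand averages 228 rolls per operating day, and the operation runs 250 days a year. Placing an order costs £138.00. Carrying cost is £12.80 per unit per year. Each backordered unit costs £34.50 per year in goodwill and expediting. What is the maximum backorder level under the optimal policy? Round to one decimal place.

S* ≈ 351.3 rolls

Annual demand D = 228 × 250 = 57,000.
With planned backorders, Q* = √(2DS/H) · √((H+B)/B).
√(2DS/H) = √(2 × 57,000 × 138 / 12.8) = 1108.631.
√((H+B)/B) = √((12.8+34.5)/34.5) = 1.1709.
Q* ≈ 1298.100.
S* = Q* · H/(H+B) = 1298.100 × 12.8/47.3 ≈ 351.283.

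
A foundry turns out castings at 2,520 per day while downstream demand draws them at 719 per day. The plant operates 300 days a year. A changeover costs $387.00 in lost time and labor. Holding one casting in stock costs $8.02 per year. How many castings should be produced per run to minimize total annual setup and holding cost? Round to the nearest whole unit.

Annual demand D = 719 × 300 = 215,700.
Production build-up factor (1 − d/p) = 1 − 719/2,520 = 0.7147.
Q* = √(2DS / (H(1 − d/p))) = √(2 × 215,700 × 387 / (8.02 × 0.7147)).
= √(166,951,800 / 5.7318) ≈ 5396.992.

Q* ≈ 5,397 castings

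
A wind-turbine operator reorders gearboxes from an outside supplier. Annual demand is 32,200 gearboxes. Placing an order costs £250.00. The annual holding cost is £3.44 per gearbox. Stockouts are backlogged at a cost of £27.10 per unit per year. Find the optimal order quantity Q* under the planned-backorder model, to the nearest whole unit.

Q* ≈ 2,297 gearboxes

With planned backorders, Q* = √(2DS/H) · √((H+B)/B).
√(2DS/H) = √(2 × 32,200 × 250 / 3.44) = 2163.385.
√((H+B)/B) = √((3.44+27.1)/27.1) = 1.0616.
Q* ≈ 2296.591.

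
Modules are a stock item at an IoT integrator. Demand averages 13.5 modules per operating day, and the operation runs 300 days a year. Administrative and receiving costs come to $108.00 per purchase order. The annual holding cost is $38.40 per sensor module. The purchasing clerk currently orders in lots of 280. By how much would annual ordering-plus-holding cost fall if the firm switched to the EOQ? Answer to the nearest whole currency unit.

Extra cost ≈ $1,142 per year

Annual demand D = 13.5 × 300 = 4,050.
EOQ = √(2DS/H) = √(2 × 4,050 × 108 / 38.4) ≈ 150.93.
Cost at Q* = (D/Q*)S + (Q*/2)H = √(2DSH) ≈ $5,795.89.
Cost at Q = 280: (4,050/280)×108 + (280/2)×38.4 = $1,562.14 + $5,376.00 = $6,938.14.
Excess = $6,938.14 − $5,795.89 = $1,142.25.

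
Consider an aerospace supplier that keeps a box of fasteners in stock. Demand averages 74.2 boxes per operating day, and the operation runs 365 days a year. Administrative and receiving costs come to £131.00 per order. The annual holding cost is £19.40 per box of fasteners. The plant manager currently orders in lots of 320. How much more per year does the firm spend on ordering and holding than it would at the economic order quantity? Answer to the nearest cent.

Annual demand D = 74.2 × 365 = 27,083.
EOQ = √(2DS/H) = √(2 × 27,083 × 131 / 19.4) ≈ 604.78.
Cost at Q* = (D/Q*)S + (Q*/2)H = √(2DSH) ≈ £11,732.75.
Cost at Q = 320: (27,083/320)×131 + (320/2)×19.4 = £11,087.10 + £3,104.00 = £14,191.10.
Excess = £14,191.10 − £11,732.75 = £2,458.35.

Extra cost ≈ £2,458.35 per year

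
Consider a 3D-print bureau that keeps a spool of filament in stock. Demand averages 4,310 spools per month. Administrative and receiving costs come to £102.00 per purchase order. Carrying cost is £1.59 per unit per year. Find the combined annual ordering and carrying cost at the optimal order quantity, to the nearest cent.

TC* ≈ £4,095.84

Annual demand D = 4,310 × 12 = 51,720.
The optimal lot size = √(2DS/H) = √(2 × 51,720 × 102 / 1.59) ≈ 2576.00.
At Q*, ordering cost (D/Q*)S equals holding cost (Q*/2)H, each = √(DSH/2).
Minimum total = √(2DSH) = √(2 × 51,720 × 102 × 1.59) ≈ 4095.839.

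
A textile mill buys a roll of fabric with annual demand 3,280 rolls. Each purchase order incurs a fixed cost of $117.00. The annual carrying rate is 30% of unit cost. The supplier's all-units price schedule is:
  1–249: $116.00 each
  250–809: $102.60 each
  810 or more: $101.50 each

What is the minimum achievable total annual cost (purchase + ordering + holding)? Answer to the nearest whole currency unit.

TC* ≈ $341,911

Holding cost per unit per year at price C is H = 0.30·C.
For each price level, check whether its EOQ is feasible; otherwise the best quantity at that price is the breakpoint.
EOQ at $116.00 = 148.5 (feasible in tier 1): TC = 3,280×$116.00 + (3,280/148.5)×117 + (148.5/2)×0.30×$116.00 = $385,648.14.
EOQ at $102.60 = 157.9 < 250, so use break Q=250: TC = 3,280×$102.60 + (3,280/250.0)×117 + (250.0/2)×0.30×$102.60 = $341,910.54.
EOQ at $101.50 = 158.8 < 810, so use break Q=810: TC = 3,280×$101.50 + (3,280/810.0)×117 + (810.0/2)×0.30×$101.50 = $345,726.03.
Lowest total cost among the candidates is at Q = 250.0.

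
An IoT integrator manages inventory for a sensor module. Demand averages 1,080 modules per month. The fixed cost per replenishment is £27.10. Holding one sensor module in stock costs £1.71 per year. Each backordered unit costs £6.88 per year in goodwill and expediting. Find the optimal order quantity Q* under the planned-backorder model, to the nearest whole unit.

Annual demand D = 1,080 × 12 = 12,960.
With planned backorders, Q* = √(2DS/H) · √((H+B)/B).
√(2DS/H) = √(2 × 12,960 × 27.1 / 1.71) = 640.920.
√((H+B)/B) = √((1.71+6.88)/6.88) = 1.1174.
Q* ≈ 716.154.

Q* ≈ 716 modules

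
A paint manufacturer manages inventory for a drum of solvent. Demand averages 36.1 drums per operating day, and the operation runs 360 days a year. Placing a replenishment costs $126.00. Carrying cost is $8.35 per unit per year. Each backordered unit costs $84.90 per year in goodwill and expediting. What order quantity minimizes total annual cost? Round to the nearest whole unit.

Q* ≈ 656 drums

Annual demand D = 36.1 × 360 = 12,996.
With planned backorders, Q* = √(2DS/H) · √((H+B)/B).
√(2DS/H) = √(2 × 12,996 × 126 / 8.35) = 626.270.
√((H+B)/B) = √((8.35+84.9)/84.9) = 1.0480.
Q* ≈ 656.345.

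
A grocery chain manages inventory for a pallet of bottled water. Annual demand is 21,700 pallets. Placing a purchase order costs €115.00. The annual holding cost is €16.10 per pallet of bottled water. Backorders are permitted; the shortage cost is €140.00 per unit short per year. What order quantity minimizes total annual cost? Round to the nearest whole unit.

Q* ≈ 588 pallets

With planned backorders, Q* = √(2DS/H) · √((H+B)/B).
√(2DS/H) = √(2 × 21,700 × 115 / 16.1) = 556.776.
√((H+B)/B) = √((16.1+140)/140) = 1.0559.
Q* ≈ 587.920.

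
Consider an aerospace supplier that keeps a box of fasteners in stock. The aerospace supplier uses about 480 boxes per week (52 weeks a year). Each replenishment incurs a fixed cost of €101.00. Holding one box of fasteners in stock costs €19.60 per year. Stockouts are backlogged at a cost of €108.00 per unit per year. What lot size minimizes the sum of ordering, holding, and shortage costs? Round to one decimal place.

Annual demand D = 480 × 52 = 24,960.
With planned backorders, Q* = √(2DS/H) · √((H+B)/B).
√(2DS/H) = √(2 × 24,960 × 101 / 19.6) = 507.189.
√((H+B)/B) = √((19.6+108)/108) = 1.0870.
Q* ≈ 551.294.

Q* ≈ 551.3 boxes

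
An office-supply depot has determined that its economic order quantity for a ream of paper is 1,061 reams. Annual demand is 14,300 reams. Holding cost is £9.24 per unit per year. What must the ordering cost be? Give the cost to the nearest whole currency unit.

Squaring Q* = √(2DS/H) gives Q*² = 2DS/H.
From Q* = √(2DS/H): S = Q*²H / (2D) = 1,061² × 9.24 / (2 × 14,300) = 363.6945.

S ≈ £364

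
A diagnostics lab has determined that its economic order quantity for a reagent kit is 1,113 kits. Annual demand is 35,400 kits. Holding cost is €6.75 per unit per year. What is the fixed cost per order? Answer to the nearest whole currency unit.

S ≈ €118

Squaring Q* = √(2DS/H) gives Q*² = 2DS/H.
From Q* = √(2DS/H): S = Q*²H / (2D) = 1,113² × 6.75 / (2 × 35,400) = 118.1030.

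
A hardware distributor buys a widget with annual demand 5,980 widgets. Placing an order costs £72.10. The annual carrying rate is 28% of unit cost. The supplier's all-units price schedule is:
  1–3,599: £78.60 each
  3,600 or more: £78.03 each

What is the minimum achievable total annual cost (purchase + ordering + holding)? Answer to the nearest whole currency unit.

TC* ≈ £474,384

Holding cost per unit per year at price C is H = 0.28·C.
For each price level, check whether its EOQ is feasible; otherwise the best quantity at that price is the breakpoint.
EOQ at £78.60 = 197.9 (feasible in tier 1): TC = 5,980×£78.60 + (5,980/197.9)×72.1 + (197.9/2)×0.28×£78.60 = £474,384.36.
EOQ at £78.03 = 198.7 < 3600, so use break Q=3600: TC = 5,980×£78.03 + (5,980/3600.0)×72.1 + (3600.0/2)×0.28×£78.03 = £506,066.29.
Lowest total cost among the candidates is at Q = 197.9.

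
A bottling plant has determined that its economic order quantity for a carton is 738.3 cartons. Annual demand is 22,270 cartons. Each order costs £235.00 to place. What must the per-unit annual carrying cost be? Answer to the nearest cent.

Squaring Q* = √(2DS/H) gives Q*² = 2DS/H.
From Q* = √(2DS/H): H = 2DS / Q*² = 2 × 22,270 × 235 / 738.3² = 19.2023.

H ≈ £19.20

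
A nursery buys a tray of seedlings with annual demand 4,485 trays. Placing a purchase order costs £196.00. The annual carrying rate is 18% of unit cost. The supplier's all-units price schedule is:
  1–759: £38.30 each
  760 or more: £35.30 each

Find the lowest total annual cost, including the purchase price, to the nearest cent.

Holding cost per unit per year at price C is H = 0.18·C.
Evaluate total cost at each tier's feasible EOQ or, if the EOQ is below the tier, at the tier's minimum quantity.
EOQ at £38.30 = 505.0 (feasible in tier 1): TC = 4,485×£38.30 + (4,485/505.0)×196 + (505.0/2)×0.18×£38.30 = £175,256.95.
EOQ at £35.30 = 526.0 < 760, so use break Q=760: TC = 4,485×£35.30 + (4,485/760.0)×196 + (760.0/2)×0.18×£35.30 = £161,891.68.
Lowest total cost among the candidates is at Q = 760.0.

TC* ≈ £161,891.68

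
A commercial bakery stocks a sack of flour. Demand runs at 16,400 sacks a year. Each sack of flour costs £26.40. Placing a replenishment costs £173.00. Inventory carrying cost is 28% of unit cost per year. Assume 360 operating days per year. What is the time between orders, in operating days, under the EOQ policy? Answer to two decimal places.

T ≈ 19.23 days

Holding cost H = 0.28 × £26.40 = £7.3920 per unit per year.
Q* = √(2DS/H) = √(2 × 16,400 × 173 / 7.392) ≈ 876.15.
Cycle time = Q*/D × 360 = 876.15 / 16,400 × 360 ≈ 19.233 days.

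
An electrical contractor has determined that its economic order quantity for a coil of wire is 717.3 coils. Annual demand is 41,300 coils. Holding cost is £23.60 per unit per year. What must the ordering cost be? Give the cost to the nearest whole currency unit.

S ≈ £147

Squaring Q* = √(2DS/H) gives Q*² = 2DS/H.
From Q* = √(2DS/H): S = Q*²H / (2D) = 717.3² × 23.6 / (2 × 41,300) = 147.0055.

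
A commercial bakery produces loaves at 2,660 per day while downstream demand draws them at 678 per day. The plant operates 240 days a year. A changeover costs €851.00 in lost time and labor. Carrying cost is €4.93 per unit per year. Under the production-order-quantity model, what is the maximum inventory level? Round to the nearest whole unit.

Annual demand D = 678 × 240 = 162,720.
Production build-up factor (1 − d/p) = 1 − 678/2,660 = 0.7451.
Q* = √(2DS / (H(1 − d/p))) = √(2 × 162,720 × 851 / (4.93 × 0.7451)).
= √(276,949,440 / 3.6734) ≈ 8682.920.
Maximum inventory = Q*(1 − d/p) = 8682.920 × 0.7451 ≈ 6469.754.

I_max ≈ 6,470 loaves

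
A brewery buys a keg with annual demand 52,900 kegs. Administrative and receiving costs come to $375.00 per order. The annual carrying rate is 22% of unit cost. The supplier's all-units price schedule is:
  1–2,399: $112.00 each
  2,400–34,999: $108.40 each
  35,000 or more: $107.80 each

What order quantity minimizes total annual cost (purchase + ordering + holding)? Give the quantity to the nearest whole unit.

Holding cost per unit per year at price C is H = 0.22·C.
For each price level, check whether its EOQ is feasible; otherwise the best quantity at that price is the breakpoint.
EOQ at $112.00 = 1268.9 (feasible in tier 1): TC = 52,900×$112.00 + (52,900/1268.9)×375 + (1268.9/2)×0.22×$112.00 = $5,956,066.47.
EOQ at $108.40 = 1289.8 < 2400, so use break Q=2400: TC = 52,900×$108.40 + (52,900/2400.0)×375 + (2400.0/2)×0.22×$108.40 = $5,771,243.22.
EOQ at $107.80 = 1293.4 < 35000, so use break Q=35000: TC = 52,900×$107.80 + (52,900/35000.0)×375 + (35000.0/2)×0.22×$107.80 = $6,118,216.79.
Lowest total cost is $5,771,243.22 at Q = 2400.0.

Q* ≈ 2,400 kegs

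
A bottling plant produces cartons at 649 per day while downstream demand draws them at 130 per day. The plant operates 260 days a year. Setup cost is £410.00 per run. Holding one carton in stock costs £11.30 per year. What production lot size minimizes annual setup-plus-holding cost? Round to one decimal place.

Annual demand D = 130 × 260 = 33,800.
Production build-up factor (1 − d/p) = 1 − 130/649 = 0.7997.
Q* = √(2DS / (H(1 − d/p))) = √(2 × 33,800 × 410 / (11.3 × 0.7997)).
= √(27,716,000 / 9.0365) ≈ 1751.317.

Q* ≈ 1,751.3 cartons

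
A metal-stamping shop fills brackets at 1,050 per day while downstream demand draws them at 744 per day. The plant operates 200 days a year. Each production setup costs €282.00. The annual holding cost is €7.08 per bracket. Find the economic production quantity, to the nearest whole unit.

Annual demand D = 744 × 200 = 148,800.
Production build-up factor (1 − d/p) = 1 − 744/1,050 = 0.2914.
Q* = √(2DS / (H(1 − d/p))) = √(2 × 148,800 × 282 / (7.08 × 0.2914)).
= √(83,923,200 / 2.0633) ≈ 6377.615.

Q* ≈ 6,378 brackets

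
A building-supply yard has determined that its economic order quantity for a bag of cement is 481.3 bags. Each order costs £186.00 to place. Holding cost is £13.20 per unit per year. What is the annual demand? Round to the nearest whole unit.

D ≈ 8,220 bags per year

The basic EOQ model gives Q* = √(2DS/H); rearrange for the unknown.
From Q* = √(2DS/H): D = Q*²H / (2S) = 481.3² × 13.2 / (2 × 186) = 8219.828.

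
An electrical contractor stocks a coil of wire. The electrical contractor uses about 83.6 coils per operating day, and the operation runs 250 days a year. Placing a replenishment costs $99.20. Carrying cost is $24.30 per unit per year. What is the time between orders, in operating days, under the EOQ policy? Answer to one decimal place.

T ≈ 4.9 days

Annual demand D = 83.6 × 250 = 20,900.
EOQ = √(2DS/H) = √(2 × 20,900 × 99.2 / 24.3) ≈ 413.09.
Cycle time = Q*/D × 250 = 413.09 / 20,900 × 250 ≈ 4.941 days.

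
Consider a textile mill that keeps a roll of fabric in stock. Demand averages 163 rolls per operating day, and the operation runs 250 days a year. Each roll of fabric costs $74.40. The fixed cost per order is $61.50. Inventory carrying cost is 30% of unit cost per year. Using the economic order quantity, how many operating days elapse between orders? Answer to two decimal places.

T ≈ 2.91 days

Annual demand D = 163 × 250 = 40,750.
Holding cost H = 0.30 × $74.40 = $22.3200 per unit per year.
EOQ = √(2DS/H) = √(2 × 40,750 × 61.5 / 22.32) ≈ 473.88.
Cycle time = Q*/D × 250 = 473.88 / 40,750 × 250 ≈ 2.907 days.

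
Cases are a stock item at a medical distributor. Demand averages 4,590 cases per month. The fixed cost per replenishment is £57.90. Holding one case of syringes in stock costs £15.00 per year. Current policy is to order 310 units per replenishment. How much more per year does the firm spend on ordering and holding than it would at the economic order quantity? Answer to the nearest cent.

Extra cost ≈ £2,831.22 per year

Annual demand D = 4,590 × 12 = 55,080.
EOQ = √(2DS/H) = √(2 × 55,080 × 57.9 / 15) ≈ 652.09.
Cost at Q* = (D/Q*)S + (Q*/2)H = √(2DSH) ≈ £9,781.31.
Cost at Q = 310: (55,080/310)×57.9 + (310/2)×15 = £10,287.52 + £2,325.00 = £12,612.52.
Excess = £12,612.52 − £9,781.31 = £2,831.22.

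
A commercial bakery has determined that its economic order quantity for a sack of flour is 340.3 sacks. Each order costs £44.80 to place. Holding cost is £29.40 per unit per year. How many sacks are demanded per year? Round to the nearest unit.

D ≈ 37,998 sacks per year

Invert the EOQ relation Q*² = 2DS/H.
From Q* = √(2DS/H): D = Q*²H / (2S) = 340.3² × 29.4 / (2 × 44.8) = 37998.217.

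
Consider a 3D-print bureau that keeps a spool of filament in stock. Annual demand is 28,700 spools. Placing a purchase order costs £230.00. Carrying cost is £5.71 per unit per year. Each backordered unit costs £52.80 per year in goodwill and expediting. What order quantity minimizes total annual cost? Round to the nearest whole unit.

With planned backorders, Q* = √(2DS/H) · √((H+B)/B).
√(2DS/H) = √(2 × 28,700 × 230 / 5.71) = 1520.554.
√((H+B)/B) = √((5.71+52.8)/52.8) = 1.0527.
Q* ≈ 1600.663.

Q* ≈ 1,601 spools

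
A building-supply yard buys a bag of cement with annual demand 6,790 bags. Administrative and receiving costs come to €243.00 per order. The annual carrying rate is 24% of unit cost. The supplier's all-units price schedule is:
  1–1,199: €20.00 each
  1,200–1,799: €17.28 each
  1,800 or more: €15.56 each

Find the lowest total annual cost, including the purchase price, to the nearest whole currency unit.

TC* ≈ €109,930

Holding cost per unit per year at price C is H = 0.24·C.
Candidates are each tier's EOQ (if it falls in that tier) and each price-break quantity.
EOQ at €20.00 = 829.1 (feasible in tier 1): TC = 6,790×€20.00 + (6,790/829.1)×243 + (829.1/2)×0.24×€20.00 = €139,779.91.
EOQ at €17.28 = 892.0 < 1200, so use break Q=1200: TC = 6,790×€17.28 + (6,790/1200.0)×243 + (1200.0/2)×0.24×€17.28 = €121,194.50.
EOQ at €15.56 = 940.0 < 1800, so use break Q=1800: TC = 6,790×€15.56 + (6,790/1800.0)×243 + (1800.0/2)×0.24×€15.56 = €109,930.01.
Lowest total cost among the candidates is at Q = 1800.0.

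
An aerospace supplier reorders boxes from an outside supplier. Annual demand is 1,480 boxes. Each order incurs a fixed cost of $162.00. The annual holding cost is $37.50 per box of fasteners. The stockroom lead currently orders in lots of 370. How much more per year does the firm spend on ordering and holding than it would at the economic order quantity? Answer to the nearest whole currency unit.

Extra cost ≈ $3,345 per year

EOQ = √(2DS/H) = √(2 × 1,480 × 162 / 37.5) ≈ 113.08.
Cost at Q* = (D/Q*)S + (Q*/2)H = √(2DSH) ≈ $4,240.52.
Cost at Q = 370: (1,480/370)×162 + (370/2)×37.5 = $648.00 + $6,937.50 = $7,585.50.
Excess = $7,585.50 − $4,240.52 = $3,344.98.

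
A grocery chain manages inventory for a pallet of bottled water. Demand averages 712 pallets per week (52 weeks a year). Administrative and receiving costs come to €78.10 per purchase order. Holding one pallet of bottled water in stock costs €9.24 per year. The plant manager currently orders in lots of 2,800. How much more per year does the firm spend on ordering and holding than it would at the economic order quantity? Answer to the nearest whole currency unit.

Extra cost ≈ €6,659 per year

Annual demand D = 712 × 52 = 37,024.
EOQ = √(2DS/H) = √(2 × 37,024 × 78.1 / 9.24) ≈ 791.13.
Cost at Q* = (D/Q*)S + (Q*/2)H = √(2DSH) ≈ €7,310.01.
Cost at Q = 2,800: (37,024/2,800)×78.1 + (2,800/2)×9.24 = €1,032.71 + €12,936.00 = €13,968.71.
Excess = €13,968.71 − €7,310.01 = €6,658.69.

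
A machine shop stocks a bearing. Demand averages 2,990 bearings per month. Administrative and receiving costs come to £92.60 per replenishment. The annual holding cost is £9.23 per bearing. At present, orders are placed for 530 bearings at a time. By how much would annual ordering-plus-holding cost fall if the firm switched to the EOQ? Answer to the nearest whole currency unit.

Extra cost ≈ £883 per year

Annual demand D = 2,990 × 12 = 35,880.
EOQ = √(2DS/H) = √(2 × 35,880 × 92.6 / 9.23) ≈ 848.49.
Cost at Q* = (D/Q*)S + (Q*/2)H = √(2DSH) ≈ £7,831.55.
Cost at Q = 530: (35,880/530)×92.6 + (530/2)×9.23 = £6,268.85 + £2,445.95 = £8,714.80.
Excess = £8,714.80 − £7,831.55 = £883.25.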